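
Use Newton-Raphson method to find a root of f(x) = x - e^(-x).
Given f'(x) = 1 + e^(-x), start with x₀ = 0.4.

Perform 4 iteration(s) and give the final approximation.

f(x) = x - e^(-x)
f'(x) = 1 + e^(-x)
x₀ = 0.4

Newton-Raphson formula: x_{n+1} = x_n - f(x_n)/f'(x_n)

Iteration 1:
  f(0.400000) = -0.270320
  f'(0.400000) = 1.670320
  x_1 = 0.400000 - (-0.270320)/1.670320 = 0.561837
Iteration 2:
  f(0.561837) = -0.008323
  f'(0.561837) = 1.570161
  x_2 = 0.561837 - (-0.008323)/1.570161 = 0.567138
Iteration 3:
  f(0.567138) = -0.000008
  f'(0.567138) = 1.567146
  x_3 = 0.567138 - (-0.000008)/1.567146 = 0.567143
Iteration 4:
  f(0.567143) = 0.000000
  f'(0.567143) = 1.567143
  x_4 = 0.567143 - 0.000000/1.567143 = 0.567143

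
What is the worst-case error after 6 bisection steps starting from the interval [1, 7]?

Bisection error bound: |error| ≤ (b-a)/2^n
|error| ≤ (7 - 1)/2^6 = 6/2^6
|error| ≤ 0.0937500000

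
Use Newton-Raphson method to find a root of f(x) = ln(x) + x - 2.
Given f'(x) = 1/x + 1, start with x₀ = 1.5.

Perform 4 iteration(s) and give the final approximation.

f(x) = ln(x) + x - 2
f'(x) = 1/x + 1
x₀ = 1.5

Newton-Raphson formula: x_{n+1} = x_n - f(x_n)/f'(x_n)

Iteration 1:
  f(1.500000) = -0.094535
  f'(1.500000) = 1.666667
  x_1 = 1.500000 - (-0.094535)/1.666667 = 1.556721
Iteration 2:
  f(1.556721) = -0.000697
  f'(1.556721) = 1.642376
  x_2 = 1.556721 - (-0.000697)/1.642376 = 1.557146
Iteration 3:
  f(1.557146) = 0.000000
  f'(1.557146) = 1.642201
  x_3 = 1.557146 - 0.000000/1.642201 = 1.557146
Iteration 4:
  f(1.557146) = 0.000000
  f'(1.557146) = 1.642201
  x_4 = 1.557146 - 0.000000/1.642201 = 1.557146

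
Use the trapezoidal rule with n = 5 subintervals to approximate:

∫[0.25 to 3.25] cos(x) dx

f(x) = cos(x)
a = 0.25, b = 3.25, n = 5
h = (b - a)/n = 0.600000

Trapezoidal rule: (h/2)[f(x₀) + 2f(x₁) + 2f(x₂) + ... + f(xₙ)]

x_0 = 0.2500, f(x_0) = 0.968912, coefficient = 1
x_1 = 0.8500, f(x_1) = 0.659983, coefficient = 2
x_2 = 1.4500, f(x_2) = 0.120503, coefficient = 2
x_3 = 2.0500, f(x_3) = -0.461073, coefficient = 2
x_4 = 2.6500, f(x_4) = -0.881582, coefficient = 2
x_5 = 3.2500, f(x_5) = -0.994130, coefficient = 1

I ≈ (0.600000/2) × -1.149555 = -0.344867
Exact value: -0.355599
Error: 0.010733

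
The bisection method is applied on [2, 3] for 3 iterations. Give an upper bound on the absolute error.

Bisection error bound: |error| ≤ (b-a)/2^n
|error| ≤ (3 - 2)/2^3 = 1/2^3
|error| ≤ 0.1250000000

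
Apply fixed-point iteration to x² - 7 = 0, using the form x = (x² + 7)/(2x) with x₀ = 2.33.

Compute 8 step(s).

Equation: x² - 7 = 0
Fixed-point form: x = (x² + 7)/(2x)
x₀ = 2.33

x_1 = g(2.330000) = 2.667146
x_2 = g(2.667146) = 2.645837
x_3 = g(2.645837) = 2.645751
x_4 = g(2.645751) = 2.645751
x_5 = g(2.645751) = 2.645751
x_6 = g(2.645751) = 2.645751
x_7 = g(2.645751) = 2.645751
x_8 = g(2.645751) = 2.645751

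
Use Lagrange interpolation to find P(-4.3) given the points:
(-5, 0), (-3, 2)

Lagrange interpolation formula:
P(x) = Σ yᵢ × Lᵢ(x)
where Lᵢ(x) = Π_{j≠i} (x - xⱼ)/(xᵢ - xⱼ)

L_0(-4.3) = (-4.3 - (-3))/(-5 - (-3)) = 0.650000
L_1(-4.3) = (-4.3 - (-5))/(-3 - (-5)) = 0.350000

P(-4.3) = 0×L_0(-4.3) + 2×L_1(-4.3)
P(-4.3) = 0.700000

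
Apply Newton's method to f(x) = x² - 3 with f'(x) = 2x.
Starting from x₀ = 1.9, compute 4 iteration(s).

f(x) = x² - 3
f'(x) = 2x
x₀ = 1.9

Newton-Raphson formula: x_{n+1} = x_n - f(x_n)/f'(x_n)

Iteration 1:
  f(1.900000) = 0.610000
  f'(1.900000) = 3.800000
  x_1 = 1.900000 - 0.610000/3.800000 = 1.739474
Iteration 2:
  f(1.739474) = 0.025769
  f'(1.739474) = 3.478947
  x_2 = 1.739474 - 0.025769/3.478947 = 1.732067
Iteration 3:
  f(1.732067) = 0.000055
  f'(1.732067) = 3.464133
  x_3 = 1.732067 - 0.000055/3.464133 = 1.732051
Iteration 4:
  f(1.732051) = 0.000000
  f'(1.732051) = 3.464102
  x_4 = 1.732051 - 0.000000/3.464102 = 1.732051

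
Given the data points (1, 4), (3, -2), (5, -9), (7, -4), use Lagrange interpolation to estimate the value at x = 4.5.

Lagrange interpolation formula:
P(x) = Σ yᵢ × Lᵢ(x)
where Lᵢ(x) = Π_{j≠i} (x - xⱼ)/(xᵢ - xⱼ)

L_0(4.5) = (4.5 - 3)/(1 - 3) × (4.5 - 5)/(1 - 5) × (4.5 - 7)/(1 - 7) = -0.039062
L_1(4.5) = (4.5 - 1)/(3 - 1) × (4.5 - 5)/(3 - 5) × (4.5 - 7)/(3 - 7) = 0.273438
L_2(4.5) = (4.5 - 1)/(5 - 1) × (4.5 - 3)/(5 - 3) × (4.5 - 7)/(5 - 7) = 0.820312
L_3(4.5) = (4.5 - 1)/(7 - 1) × (4.5 - 3)/(7 - 3) × (4.5 - 5)/(7 - 5) = -0.054688

P(4.5) = 4×L_0(4.5) + (-2)×L_1(4.5) + (-9)×L_2(4.5) + (-4)×L_3(4.5)
P(4.5) = -7.867188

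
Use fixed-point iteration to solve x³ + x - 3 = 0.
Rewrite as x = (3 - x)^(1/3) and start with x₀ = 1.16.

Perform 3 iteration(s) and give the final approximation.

Equation: x³ + x - 3 = 0
Fixed-point form: x = (3 - x)^(1/3)
x₀ = 1.16

x_1 = g(1.160000) = 1.225385
x_2 = g(1.225385) = 1.210695
x_3 = g(1.210695) = 1.214026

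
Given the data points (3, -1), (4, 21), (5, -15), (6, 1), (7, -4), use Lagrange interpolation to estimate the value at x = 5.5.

Lagrange interpolation formula:
P(x) = Σ yᵢ × Lᵢ(x)
where Lᵢ(x) = Π_{j≠i} (x - xⱼ)/(xᵢ - xⱼ)

L_0(5.5) = (5.5 - 4)/(3 - 4) × (5.5 - 5)/(3 - 5) × (5.5 - 6)/(3 - 6) × (5.5 - 7)/(3 - 7) = 0.023438
L_1(5.5) = (5.5 - 3)/(4 - 3) × (5.5 - 5)/(4 - 5) × (5.5 - 6)/(4 - 6) × (5.5 - 7)/(4 - 7) = -0.156250
L_2(5.5) = (5.5 - 3)/(5 - 3) × (5.5 - 4)/(5 - 4) × (5.5 - 6)/(5 - 6) × (5.5 - 7)/(5 - 7) = 0.703125
L_3(5.5) = (5.5 - 3)/(6 - 3) × (5.5 - 4)/(6 - 4) × (5.5 - 5)/(6 - 5) × (5.5 - 7)/(6 - 7) = 0.468750
L_4(5.5) = (5.5 - 3)/(7 - 3) × (5.5 - 4)/(7 - 4) × (5.5 - 5)/(7 - 5) × (5.5 - 6)/(7 - 6) = -0.039062

P(5.5) = (-1)×L_0(5.5) + 21×L_1(5.5) + (-15)×L_2(5.5) + 1×L_3(5.5) + (-4)×L_4(5.5)
P(5.5) = -13.226562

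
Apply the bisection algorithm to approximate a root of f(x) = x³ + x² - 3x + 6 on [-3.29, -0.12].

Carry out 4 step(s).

f(x) = x³ + x² - 3x + 6
Initial interval: [-3.29, -0.12]

Iteration 1:
  c_1 = (-3.290000 + (-0.120000))/2 = -1.705000
  f(c_1) = f(-1.705000) = 9.065547
  f(a) × f(c) < 0, new interval: [-3.290000, -1.705000]
Iteration 2:
  c_2 = (-3.290000 + (-1.705000))/2 = -2.497500
  f(c_2) = f(-2.497500) = 4.151834
  f(a) × f(c) < 0, new interval: [-3.290000, -2.497500]
Iteration 3:
  c_3 = (-3.290000 + (-2.497500))/2 = -2.893750
  f(c_3) = f(-2.893750) = -1.176613
  f(a) × f(c) ≥ 0, new interval: [-2.893750, -2.497500]
Iteration 4:
  c_4 = (-2.893750 + (-2.497500))/2 = -2.695625
  f(c_4) = f(-2.695625) = 1.765795
  f(a) × f(c) < 0, new interval: [-2.893750, -2.695625]

After 4 iteration(s), the approximation is c_4 = -2.695625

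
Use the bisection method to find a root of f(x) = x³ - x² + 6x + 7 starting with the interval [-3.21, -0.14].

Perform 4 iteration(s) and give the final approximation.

f(x) = x³ - x² + 6x + 7
Initial interval: [-3.21, -0.14]

Iteration 1:
  c_1 = (-3.210000 + (-0.140000))/2 = -1.675000
  f(c_1) = f(-1.675000) = -10.555047
  f(a) × f(c) ≥ 0, new interval: [-1.675000, -0.140000]
Iteration 2:
  c_2 = (-1.675000 + (-0.140000))/2 = -0.907500
  f(c_2) = f(-0.907500) = -0.015934
  f(a) × f(c) ≥ 0, new interval: [-0.907500, -0.140000]
Iteration 3:
  c_3 = (-0.907500 + (-0.140000))/2 = -0.523750
  f(c_3) = f(-0.523750) = 3.439514
  f(a) × f(c) < 0, new interval: [-0.907500, -0.523750]
Iteration 4:
  c_4 = (-0.907500 + (-0.523750))/2 = -0.715625
  f(c_4) = f(-0.715625) = 1.827646
  f(a) × f(c) < 0, new interval: [-0.907500, -0.715625]

After 4 iteration(s), the approximation is c_4 = -0.715625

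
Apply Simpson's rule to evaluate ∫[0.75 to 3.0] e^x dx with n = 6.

f(x) = e^x
a = 0.75, b = 3.0, n = 6
h = (b - a)/n = 0.375000

Simpson's rule: (h/3)[f(x₀) + 4f(x₁) + 2f(x₂) + ... + f(xₙ)]

x_0 = 0.7500, f(x_0) = 2.117000, coefficient = 1
x_1 = 1.1250, f(x_1) = 3.080217, coefficient = 4
x_2 = 1.5000, f(x_2) = 4.481689, coefficient = 2
x_3 = 1.8750, f(x_3) = 6.520819, coefficient = 4
x_4 = 2.2500, f(x_4) = 9.487736, coefficient = 2
x_5 = 2.6250, f(x_5) = 13.804574, coefficient = 4
x_6 = 3.0000, f(x_6) = 20.085537, coefficient = 1

I ≈ (0.375000/3) × 143.763827 = 17.970478
Exact value: 17.968537
Error: 0.001942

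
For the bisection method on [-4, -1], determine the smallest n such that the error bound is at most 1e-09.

We need (b-a)/2^n ≤ 1e-09
(-1 - (-4))/2^n ≤ 1e-09
3/2^n ≤ 1e-09
2^n ≥ 3000000000
n ≥ log₂(3000000000) = 31.48
n ≥ 32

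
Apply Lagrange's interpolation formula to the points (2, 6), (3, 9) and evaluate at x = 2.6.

Lagrange interpolation formula:
P(x) = Σ yᵢ × Lᵢ(x)
where Lᵢ(x) = Π_{j≠i} (x - xⱼ)/(xᵢ - xⱼ)

L_0(2.6) = (2.6 - 3)/(2 - 3) = 0.400000
L_1(2.6) = (2.6 - 2)/(3 - 2) = 0.600000

P(2.6) = 6×L_0(2.6) + 9×L_1(2.6)
P(2.6) = 7.800000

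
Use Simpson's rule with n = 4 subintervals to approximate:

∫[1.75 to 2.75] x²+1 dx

f(x) = x²+1
a = 1.75, b = 2.75, n = 4
h = (b - a)/n = 0.250000

Simpson's rule: (h/3)[f(x₀) + 4f(x₁) + 2f(x₂) + ... + f(xₙ)]

x_0 = 1.7500, f(x_0) = 4.062500, coefficient = 1
x_1 = 2.0000, f(x_1) = 5.000000, coefficient = 4
x_2 = 2.2500, f(x_2) = 6.062500, coefficient = 2
x_3 = 2.5000, f(x_3) = 7.250000, coefficient = 4
x_4 = 2.7500, f(x_4) = 8.562500, coefficient = 1

I ≈ (0.250000/3) × 73.750000 = 6.145833
Exact value: 6.145833
Error: 0.000000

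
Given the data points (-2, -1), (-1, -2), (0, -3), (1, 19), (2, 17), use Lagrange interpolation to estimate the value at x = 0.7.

Lagrange interpolation formula:
P(x) = Σ yᵢ × Lᵢ(x)
where Lᵢ(x) = Π_{j≠i} (x - xⱼ)/(xᵢ - xⱼ)

L_0(0.7) = (0.7 - (-1))/(-2 - (-1)) × (0.7 - 0)/(-2 - 0) × (0.7 - 1)/(-2 - 1) × (0.7 - 2)/(-2 - 2) = 0.019338
L_1(0.7) = (0.7 - (-2))/(-1 - (-2)) × (0.7 - 0)/(-1 - 0) × (0.7 - 1)/(-1 - 1) × (0.7 - 2)/(-1 - 2) = -0.122850
L_2(0.7) = (0.7 - (-2))/(0 - (-2)) × (0.7 - (-1))/(0 - (-1)) × (0.7 - 1)/(0 - 1) × (0.7 - 2)/(0 - 2) = 0.447525
L_3(0.7) = (0.7 - (-2))/(1 - (-2)) × (0.7 - (-1))/(1 - (-1)) × (0.7 - 0)/(1 - 0) × (0.7 - 2)/(1 - 2) = 0.696150
L_4(0.7) = (0.7 - (-2))/(2 - (-2)) × (0.7 - (-1))/(2 - (-1)) × (0.7 - 0)/(2 - 0) × (0.7 - 1)/(2 - 1) = -0.040163

P(0.7) = (-1)×L_0(0.7) + (-2)×L_1(0.7) + (-3)×L_2(0.7) + 19×L_3(0.7) + 17×L_4(0.7)
P(0.7) = 11.427875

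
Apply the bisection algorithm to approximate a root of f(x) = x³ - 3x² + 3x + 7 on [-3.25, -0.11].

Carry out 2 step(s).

f(x) = x³ - 3x² + 3x + 7
Initial interval: [-3.25, -0.11]

Iteration 1:
  c_1 = (-3.250000 + (-0.110000))/2 = -1.680000
  f(c_1) = f(-1.680000) = -11.248832
  f(a) × f(c) ≥ 0, new interval: [-1.680000, -0.110000]
Iteration 2:
  c_2 = (-1.680000 + (-0.110000))/2 = -0.895000
  f(c_2) = f(-0.895000) = 1.195008
  f(a) × f(c) < 0, new interval: [-1.680000, -0.895000]

After 2 iteration(s), the approximation is c_2 = -0.895000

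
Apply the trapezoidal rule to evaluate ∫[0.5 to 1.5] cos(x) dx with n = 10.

f(x) = cos(x)
a = 0.5, b = 1.5, n = 10
h = (b - a)/n = 0.100000

Trapezoidal rule: (h/2)[f(x₀) + 2f(x₁) + 2f(x₂) + ... + f(xₙ)]

x_0 = 0.5000, f(x_0) = 0.877583, coefficient = 1
x_1 = 0.6000, f(x_1) = 0.825336, coefficient = 2
x_2 = 0.7000, f(x_2) = 0.764842, coefficient = 2
x_3 = 0.8000, f(x_3) = 0.696707, coefficient = 2
x_4 = 0.9000, f(x_4) = 0.621610, coefficient = 2
x_5 = 1.0000, f(x_5) = 0.540302, coefficient = 2
x_6 = 1.1000, f(x_6) = 0.453596, coefficient = 2
x_7 = 1.2000, f(x_7) = 0.362358, coefficient = 2
x_8 = 1.3000, f(x_8) = 0.267499, coefficient = 2
x_9 = 1.4000, f(x_9) = 0.169967, coefficient = 2
x_10 = 1.5000, f(x_10) = 0.070737, coefficient = 1

I ≈ (0.100000/2) × 10.352753 = 0.517638
Exact value: 0.518069
Error: 0.000432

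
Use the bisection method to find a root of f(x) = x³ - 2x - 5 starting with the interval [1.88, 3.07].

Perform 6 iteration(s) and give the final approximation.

f(x) = x³ - 2x - 5
Initial interval: [1.88, 3.07]

Iteration 1:
  c_1 = (1.880000 + 3.070000)/2 = 2.475000
  f(c_1) = f(2.475000) = 5.210922
  f(a) × f(c) < 0, new interval: [1.880000, 2.475000]
Iteration 2:
  c_2 = (1.880000 + 2.475000)/2 = 2.177500
  f(c_2) = f(2.177500) = 0.969630
  f(a) × f(c) < 0, new interval: [1.880000, 2.177500]
Iteration 3:
  c_3 = (1.880000 + 2.177500)/2 = 2.028750
  f(c_3) = f(2.028750) = -0.707517
  f(a) × f(c) ≥ 0, new interval: [2.028750, 2.177500]
Iteration 4:
  c_4 = (2.028750 + 2.177500)/2 = 2.103125
  f(c_4) = f(2.103125) = 0.096155
  f(a) × f(c) < 0, new interval: [2.028750, 2.103125]
Iteration 5:
  c_5 = (2.028750 + 2.103125)/2 = 2.065937
  f(c_5) = f(2.065937) = -0.314252
  f(a) × f(c) ≥ 0, new interval: [2.065937, 2.103125]
Iteration 6:
  c_6 = (2.065937 + 2.103125)/2 = 2.084531
  f(c_6) = f(2.084531) = -0.111210
  f(a) × f(c) ≥ 0, new interval: [2.084531, 2.103125]

After 6 iteration(s), the approximation is c_6 = 2.084531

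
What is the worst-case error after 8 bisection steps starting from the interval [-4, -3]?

Bisection error bound: |error| ≤ (b-a)/2^n
|error| ≤ (-3 - (-4))/2^8 = 1/2^8
|error| ≤ 0.0039062500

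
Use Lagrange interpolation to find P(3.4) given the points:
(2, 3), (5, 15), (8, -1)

Lagrange interpolation formula:
P(x) = Σ yᵢ × Lᵢ(x)
where Lᵢ(x) = Π_{j≠i} (x - xⱼ)/(xᵢ - xⱼ)

L_0(3.4) = (3.4 - 5)/(2 - 5) × (3.4 - 8)/(2 - 8) = 0.408889
L_1(3.4) = (3.4 - 2)/(5 - 2) × (3.4 - 8)/(5 - 8) = 0.715556
L_2(3.4) = (3.4 - 2)/(8 - 2) × (3.4 - 5)/(8 - 5) = -0.124444

P(3.4) = 3×L_0(3.4) + 15×L_1(3.4) + (-1)×L_2(3.4)
P(3.4) = 12.084444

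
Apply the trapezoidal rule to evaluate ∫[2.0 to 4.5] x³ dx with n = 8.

f(x) = x³
a = 2.0, b = 4.5, n = 8
h = (b - a)/n = 0.312500

Trapezoidal rule: (h/2)[f(x₀) + 2f(x₁) + 2f(x₂) + ... + f(xₙ)]

x_0 = 2.0000, f(x_0) = 8.000000, coefficient = 1
x_1 = 2.3125, f(x_1) = 12.366455, coefficient = 2
x_2 = 2.6250, f(x_2) = 18.087891, coefficient = 2
x_3 = 2.9375, f(x_3) = 25.347412, coefficient = 2
x_4 = 3.2500, f(x_4) = 34.328125, coefficient = 2
x_5 = 3.5625, f(x_5) = 45.213135, coefficient = 2
x_6 = 3.8750, f(x_6) = 58.185547, coefficient = 2
x_7 = 4.1875, f(x_7) = 73.428467, coefficient = 2
x_8 = 4.5000, f(x_8) = 91.125000, coefficient = 1

I ≈ (0.312500/2) × 633.039062 = 98.912354
Exact value: 98.515625
Error: 0.396729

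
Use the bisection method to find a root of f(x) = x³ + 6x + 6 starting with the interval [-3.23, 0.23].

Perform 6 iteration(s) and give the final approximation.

f(x) = x³ + 6x + 6
Initial interval: [-3.23, 0.23]

Iteration 1:
  c_1 = (-3.230000 + 0.230000)/2 = -1.500000
  f(c_1) = f(-1.500000) = -6.375000
  f(a) × f(c) ≥ 0, new interval: [-1.500000, 0.230000]
Iteration 2:
  c_2 = (-1.500000 + 0.230000)/2 = -0.635000
  f(c_2) = f(-0.635000) = 1.933952
  f(a) × f(c) < 0, new interval: [-1.500000, -0.635000]
Iteration 3:
  c_3 = (-1.500000 + (-0.635000))/2 = -1.067500
  f(c_3) = f(-1.067500) = -1.621476
  f(a) × f(c) ≥ 0, new interval: [-1.067500, -0.635000]
Iteration 4:
  c_4 = (-1.067500 + (-0.635000))/2 = -0.851250
  f(c_4) = f(-0.851250) = 0.275662
  f(a) × f(c) < 0, new interval: [-1.067500, -0.851250]
Iteration 5:
  c_5 = (-1.067500 + (-0.851250))/2 = -0.959375
  f(c_5) = f(-0.959375) = -0.639259
  f(a) × f(c) ≥ 0, new interval: [-0.959375, -0.851250]
Iteration 6:
  c_6 = (-0.959375 + (-0.851250))/2 = -0.905312
  f(c_6) = f(-0.905312) = -0.173861
  f(a) × f(c) ≥ 0, new interval: [-0.905312, -0.851250]

After 6 iteration(s), the approximation is c_6 = -0.905312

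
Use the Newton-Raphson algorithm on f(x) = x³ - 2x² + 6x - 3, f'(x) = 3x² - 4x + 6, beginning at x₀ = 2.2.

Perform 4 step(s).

f(x) = x³ - 2x² + 6x - 3
f'(x) = 3x² - 4x + 6
x₀ = 2.2

Newton-Raphson formula: x_{n+1} = x_n - f(x_n)/f'(x_n)

Iteration 1:
  f(2.200000) = 11.168000
  f'(2.200000) = 11.720000
  x_1 = 2.200000 - 11.168000/11.720000 = 1.247099
Iteration 2:
  f(1.247099) = 3.311640
  f'(1.247099) = 5.677372
  x_2 = 1.247099 - 3.311640/5.677372 = 0.663794
Iteration 3:
  f(0.663794) = 0.394001
  f'(0.663794) = 4.666691
  x_3 = 0.663794 - 0.394001/4.666691 = 0.579366
Iteration 4:
  f(0.579366) = -0.000663
  f'(0.579366) = 4.689531
  x_4 = 0.579366 - (-0.000663)/4.689531 = 0.579507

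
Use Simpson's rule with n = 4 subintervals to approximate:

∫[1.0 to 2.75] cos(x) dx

f(x) = cos(x)
a = 1.0, b = 2.75, n = 4
h = (b - a)/n = 0.437500

Simpson's rule: (h/3)[f(x₀) + 4f(x₁) + 2f(x₂) + ... + f(xₙ)]

x_0 = 1.0000, f(x_0) = 0.540302, coefficient = 1
x_1 = 1.4375, f(x_1) = 0.132902, coefficient = 4
x_2 = 1.8750, f(x_2) = -0.299534, coefficient = 2
x_3 = 2.3125, f(x_3) = -0.675545, coefficient = 4
x_4 = 2.7500, f(x_4) = -0.924302, coefficient = 1

I ≈ (0.437500/3) × -3.153639 = -0.459906
Exact value: -0.459810
Error: 0.000096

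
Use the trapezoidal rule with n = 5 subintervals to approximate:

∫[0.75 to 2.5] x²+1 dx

f(x) = x²+1
a = 0.75, b = 2.5, n = 5
h = (b - a)/n = 0.350000

Trapezoidal rule: (h/2)[f(x₀) + 2f(x₁) + 2f(x₂) + ... + f(xₙ)]

x_0 = 0.7500, f(x_0) = 1.562500, coefficient = 1
x_1 = 1.1000, f(x_1) = 2.210000, coefficient = 2
x_2 = 1.4500, f(x_2) = 3.102500, coefficient = 2
x_3 = 1.8000, f(x_3) = 4.240000, coefficient = 2
x_4 = 2.1500, f(x_4) = 5.622500, coefficient = 2
x_5 = 2.5000, f(x_5) = 7.250000, coefficient = 1

I ≈ (0.350000/2) × 39.162500 = 6.853437
Exact value: 6.817708
Error: 0.035729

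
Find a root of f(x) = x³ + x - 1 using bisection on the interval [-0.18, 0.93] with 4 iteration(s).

f(x) = x³ + x - 1
Initial interval: [-0.18, 0.93]

Iteration 1:
  c_1 = (-0.180000 + 0.930000)/2 = 0.375000
  f(c_1) = f(0.375000) = -0.572266
  f(a) × f(c) ≥ 0, new interval: [0.375000, 0.930000]
Iteration 2:
  c_2 = (0.375000 + 0.930000)/2 = 0.652500
  f(c_2) = f(0.652500) = -0.069694
  f(a) × f(c) ≥ 0, new interval: [0.652500, 0.930000]
Iteration 3:
  c_3 = (0.652500 + 0.930000)/2 = 0.791250
  f(c_3) = f(0.791250) = 0.286633
  f(a) × f(c) < 0, new interval: [0.652500, 0.791250]
Iteration 4:
  c_4 = (0.652500 + 0.791250)/2 = 0.721875
  f(c_4) = f(0.721875) = 0.098047
  f(a) × f(c) < 0, new interval: [0.652500, 0.721875]

After 4 iteration(s), the approximation is c_4 = 0.721875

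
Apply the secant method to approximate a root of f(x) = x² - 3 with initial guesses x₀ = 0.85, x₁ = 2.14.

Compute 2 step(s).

f(x) = x² - 3
x₀ = 0.85, x₁ = 2.14

Secant formula: x_{n+1} = x_n - f(x_n)(x_n - x_{n-1})/(f(x_n) - f(x_{n-1}))

Iteration 1:
  f(0.850000) = -2.277500
  f(2.140000) = 1.579600
  x_2 = 2.140000 - 1.579600×(2.140000 - 0.850000)/(1.579600 - (-2.277500))
       = 1.611706
Iteration 2:
  f(2.140000) = 1.579600
  f(1.611706) = -0.402405
  x_3 = 1.611706 - (-0.402405)×(1.611706 - 2.140000)/(-0.402405 - 1.579600)
       = 1.718965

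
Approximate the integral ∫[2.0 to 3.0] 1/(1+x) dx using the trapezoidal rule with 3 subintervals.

f(x) = 1/(1+x)
a = 2.0, b = 3.0, n = 3
h = (b - a)/n = 0.333333

Trapezoidal rule: (h/2)[f(x₀) + 2f(x₁) + 2f(x₂) + ... + f(xₙ)]

x_0 = 2.0000, f(x_0) = 0.333333, coefficient = 1
x_1 = 2.3333, f(x_1) = 0.300000, coefficient = 2
x_2 = 2.6667, f(x_2) = 0.272727, coefficient = 2
x_3 = 3.0000, f(x_3) = 0.250000, coefficient = 1

I ≈ (0.333333/2) × 1.728788 = 0.288131
Exact value: 0.287682
Error: 0.000449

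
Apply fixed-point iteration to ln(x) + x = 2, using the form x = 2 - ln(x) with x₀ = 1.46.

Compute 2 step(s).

Equation: ln(x) + x = 2
Fixed-point form: x = 2 - ln(x)
x₀ = 1.46

x_1 = g(1.460000) = 1.621564
x_2 = g(1.621564) = 1.516609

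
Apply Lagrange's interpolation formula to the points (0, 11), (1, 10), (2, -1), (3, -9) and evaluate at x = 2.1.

Lagrange interpolation formula:
P(x) = Σ yᵢ × Lᵢ(x)
where Lᵢ(x) = Π_{j≠i} (x - xⱼ)/(xᵢ - xⱼ)

L_0(2.1) = (2.1 - 1)/(0 - 1) × (2.1 - 2)/(0 - 2) × (2.1 - 3)/(0 - 3) = 0.016500
L_1(2.1) = (2.1 - 0)/(1 - 0) × (2.1 - 2)/(1 - 2) × (2.1 - 3)/(1 - 3) = -0.094500
L_2(2.1) = (2.1 - 0)/(2 - 0) × (2.1 - 1)/(2 - 1) × (2.1 - 3)/(2 - 3) = 1.039500
L_3(2.1) = (2.1 - 0)/(3 - 0) × (2.1 - 1)/(3 - 1) × (2.1 - 2)/(3 - 2) = 0.038500

P(2.1) = 11×L_0(2.1) + 10×L_1(2.1) + (-1)×L_2(2.1) + (-9)×L_3(2.1)
P(2.1) = -2.149500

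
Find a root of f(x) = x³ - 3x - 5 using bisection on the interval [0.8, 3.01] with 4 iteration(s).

f(x) = x³ - 3x - 5
Initial interval: [0.8, 3.01]

Iteration 1:
  c_1 = (0.800000 + 3.010000)/2 = 1.905000
  f(c_1) = f(1.905000) = -3.801707
  f(a) × f(c) ≥ 0, new interval: [1.905000, 3.010000]
Iteration 2:
  c_2 = (1.905000 + 3.010000)/2 = 2.457500
  f(c_2) = f(2.457500) = 2.469095
  f(a) × f(c) < 0, new interval: [1.905000, 2.457500]
Iteration 3:
  c_3 = (1.905000 + 2.457500)/2 = 2.181250
  f(c_3) = f(2.181250) = -1.165686
  f(a) × f(c) ≥ 0, new interval: [2.181250, 2.457500]
Iteration 4:
  c_4 = (2.181250 + 2.457500)/2 = 2.319375
  f(c_4) = f(2.319375) = 0.518954
  f(a) × f(c) < 0, new interval: [2.181250, 2.319375]

After 4 iteration(s), the approximation is c_4 = 2.319375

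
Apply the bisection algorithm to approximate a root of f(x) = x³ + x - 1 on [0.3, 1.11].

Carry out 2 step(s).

f(x) = x³ + x - 1
Initial interval: [0.3, 1.11]

Iteration 1:
  c_1 = (0.300000 + 1.110000)/2 = 0.705000
  f(c_1) = f(0.705000) = 0.055403
  f(a) × f(c) < 0, new interval: [0.300000, 0.705000]
Iteration 2:
  c_2 = (0.300000 + 0.705000)/2 = 0.502500
  f(c_2) = f(0.502500) = -0.370616
  f(a) × f(c) ≥ 0, new interval: [0.502500, 0.705000]

After 2 iteration(s), the approximation is c_2 = 0.502500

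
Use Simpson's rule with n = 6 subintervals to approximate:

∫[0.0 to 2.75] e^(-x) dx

f(x) = e^(-x)
a = 0.0, b = 2.75, n = 6
h = (b - a)/n = 0.458333

Simpson's rule: (h/3)[f(x₀) + 4f(x₁) + 2f(x₂) + ... + f(xₙ)]

x_0 = 0.0000, f(x_0) = 1.000000, coefficient = 1
x_1 = 0.4583, f(x_1) = 0.632337, coefficient = 4
x_2 = 0.9167, f(x_2) = 0.399850, coefficient = 2
x_3 = 1.3750, f(x_3) = 0.252840, coefficient = 4
x_4 = 1.8333, f(x_4) = 0.159880, coefficient = 2
x_5 = 2.2917, f(x_5) = 0.101098, coefficient = 4
x_6 = 2.7500, f(x_6) = 0.063928, coefficient = 1

I ≈ (0.458333/3) × 6.128483 = 0.936296
Exact value: 0.936072
Error: 0.000224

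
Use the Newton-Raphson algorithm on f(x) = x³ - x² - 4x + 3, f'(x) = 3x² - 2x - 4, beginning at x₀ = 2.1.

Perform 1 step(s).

f(x) = x³ - x² - 4x + 3
f'(x) = 3x² - 2x - 4
x₀ = 2.1

Newton-Raphson formula: x_{n+1} = x_n - f(x_n)/f'(x_n)

Iteration 1:
  f(2.100000) = -0.549000
  f'(2.100000) = 5.030000
  x_1 = 2.100000 - (-0.549000)/5.030000 = 2.209145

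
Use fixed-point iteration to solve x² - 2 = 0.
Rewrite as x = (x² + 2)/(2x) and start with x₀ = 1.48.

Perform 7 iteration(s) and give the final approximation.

Equation: x² - 2 = 0
Fixed-point form: x = (x² + 2)/(2x)
x₀ = 1.48

x_1 = g(1.480000) = 1.415676
x_2 = g(1.415676) = 1.414214
x_3 = g(1.414214) = 1.414214
x_4 = g(1.414214) = 1.414214
x_5 = g(1.414214) = 1.414214
x_6 = g(1.414214) = 1.414214
x_7 = g(1.414214) = 1.414214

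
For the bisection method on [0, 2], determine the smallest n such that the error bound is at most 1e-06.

We need (b-a)/2^n ≤ 1e-06
(2 - 0)/2^n ≤ 1e-06
2/2^n ≤ 1e-06
2^n ≥ 2000000
n ≥ log₂(2000000) = 20.93
n ≥ 21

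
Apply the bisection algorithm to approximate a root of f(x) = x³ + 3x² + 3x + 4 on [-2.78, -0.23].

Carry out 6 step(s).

f(x) = x³ + 3x² + 3x + 4
Initial interval: [-2.78, -0.23]

Iteration 1:
  c_1 = (-2.780000 + (-0.230000))/2 = -1.505000
  f(c_1) = f(-1.505000) = 2.871212
  f(a) × f(c) < 0, new interval: [-2.780000, -1.505000]
Iteration 2:
  c_2 = (-2.780000 + (-1.505000))/2 = -2.142500
  f(c_2) = f(-2.142500) = 1.508688
  f(a) × f(c) < 0, new interval: [-2.780000, -2.142500]
Iteration 3:
  c_3 = (-2.780000 + (-2.142500))/2 = -2.461250
  f(c_3) = f(-2.461250) = -0.120136
  f(a) × f(c) ≥ 0, new interval: [-2.461250, -2.142500]
Iteration 4:
  c_4 = (-2.461250 + (-2.142500))/2 = -2.301875
  f(c_4) = f(-2.301875) = 0.793480
  f(a) × f(c) < 0, new interval: [-2.461250, -2.301875]
Iteration 5:
  c_5 = (-2.461250 + (-2.301875))/2 = -2.381562
  f(c_5) = f(-2.381562) = 0.362991
  f(a) × f(c) < 0, new interval: [-2.461250, -2.381562]
Iteration 6:
  c_6 = (-2.461250 + (-2.381562))/2 = -2.421406
  f(c_6) = f(-2.421406) = 0.128197
  f(a) × f(c) < 0, new interval: [-2.461250, -2.421406]

After 6 iteration(s), the approximation is c_6 = -2.421406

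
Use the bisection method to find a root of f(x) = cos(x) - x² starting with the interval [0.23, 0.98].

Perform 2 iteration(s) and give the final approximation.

f(x) = cos(x) - x²
Initial interval: [0.23, 0.98]

Iteration 1:
  c_1 = (0.230000 + 0.980000)/2 = 0.605000
  f(c_1) = f(0.605000) = 0.456477
  f(a) × f(c) ≥ 0, new interval: [0.605000, 0.980000]
Iteration 2:
  c_2 = (0.605000 + 0.980000)/2 = 0.792500
  f(c_2) = f(0.792500) = 0.074011
  f(a) × f(c) ≥ 0, new interval: [0.792500, 0.980000]

After 2 iteration(s), the approximation is c_2 = 0.792500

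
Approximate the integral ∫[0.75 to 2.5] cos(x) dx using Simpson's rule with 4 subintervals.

f(x) = cos(x)
a = 0.75, b = 2.5, n = 4
h = (b - a)/n = 0.437500

Simpson's rule: (h/3)[f(x₀) + 4f(x₁) + 2f(x₂) + ... + f(xₙ)]

x_0 = 0.7500, f(x_0) = 0.731689, coefficient = 1
x_1 = 1.1875, f(x_1) = 0.373980, coefficient = 4
x_2 = 1.6250, f(x_2) = -0.054177, coefficient = 2
x_3 = 2.0625, f(x_3) = -0.472128, coefficient = 4
x_4 = 2.5000, f(x_4) = -0.801144, coefficient = 1

I ≈ (0.437500/3) × -0.570404 = -0.083184
Exact value: -0.083167
Error: 0.000017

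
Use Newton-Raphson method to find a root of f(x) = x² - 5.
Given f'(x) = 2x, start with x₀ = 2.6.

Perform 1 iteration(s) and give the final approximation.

f(x) = x² - 5
f'(x) = 2x
x₀ = 2.6

Newton-Raphson formula: x_{n+1} = x_n - f(x_n)/f'(x_n)

Iteration 1:
  f(2.600000) = 1.760000
  f'(2.600000) = 5.200000
  x_1 = 2.600000 - 1.760000/5.200000 = 2.261538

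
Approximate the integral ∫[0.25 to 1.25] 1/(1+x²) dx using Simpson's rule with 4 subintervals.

f(x) = 1/(1+x²)
a = 0.25, b = 1.25, n = 4
h = (b - a)/n = 0.250000

Simpson's rule: (h/3)[f(x₀) + 4f(x₁) + 2f(x₂) + ... + f(xₙ)]

x_0 = 0.2500, f(x_0) = 0.941176, coefficient = 1
x_1 = 0.5000, f(x_1) = 0.800000, coefficient = 4
x_2 = 0.7500, f(x_2) = 0.640000, coefficient = 2
x_3 = 1.0000, f(x_3) = 0.500000, coefficient = 4
x_4 = 1.2500, f(x_4) = 0.390244, coefficient = 1

I ≈ (0.250000/3) × 7.811420 = 0.650952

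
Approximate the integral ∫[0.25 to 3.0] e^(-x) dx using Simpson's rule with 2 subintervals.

f(x) = e^(-x)
a = 0.25, b = 3.0, n = 2
h = (b - a)/n = 1.375000

Simpson's rule: (h/3)[f(x₀) + 4f(x₁) + 2f(x₂) + ... + f(xₙ)]

x_0 = 0.2500, f(x_0) = 0.778801, coefficient = 1
x_1 = 1.6250, f(x_1) = 0.196912, coefficient = 4
x_2 = 3.0000, f(x_2) = 0.049787, coefficient = 1

I ≈ (1.375000/3) × 1.616235 = 0.740774
Exact value: 0.729014
Error: 0.011760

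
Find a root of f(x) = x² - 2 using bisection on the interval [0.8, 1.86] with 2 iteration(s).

f(x) = x² - 2
Initial interval: [0.8, 1.86]

Iteration 1:
  c_1 = (0.800000 + 1.860000)/2 = 1.330000
  f(c_1) = f(1.330000) = -0.231100
  f(a) × f(c) ≥ 0, new interval: [1.330000, 1.860000]
Iteration 2:
  c_2 = (1.330000 + 1.860000)/2 = 1.595000
  f(c_2) = f(1.595000) = 0.544025
  f(a) × f(c) < 0, new interval: [1.330000, 1.595000]

After 2 iteration(s), the approximation is c_2 = 1.595000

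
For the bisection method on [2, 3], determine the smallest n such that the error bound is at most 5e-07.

We need (b-a)/2^n ≤ 5e-07
(3 - 2)/2^n ≤ 5e-07
1/2^n ≤ 5e-07
2^n ≥ 2000000
n ≥ log₂(2000000) = 20.93
n ≥ 21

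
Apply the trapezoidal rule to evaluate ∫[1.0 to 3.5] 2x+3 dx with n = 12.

f(x) = 2x+3
a = 1.0, b = 3.5, n = 12
h = (b - a)/n = 0.208333

Trapezoidal rule: (h/2)[f(x₀) + 2f(x₁) + 2f(x₂) + ... + f(xₙ)]

x_0 = 1.0000, f(x_0) = 5.000000, coefficient = 1
x_1 = 1.2083, f(x_1) = 5.416667, coefficient = 2
x_2 = 1.4167, f(x_2) = 5.833333, coefficient = 2
x_3 = 1.6250, f(x_3) = 6.250000, coefficient = 2
x_4 = 1.8333, f(x_4) = 6.666667, coefficient = 2
x_5 = 2.0417, f(x_5) = 7.083333, coefficient = 2
x_6 = 2.2500, f(x_6) = 7.500000, coefficient = 2
x_7 = 2.4583, f(x_7) = 7.916667, coefficient = 2
x_8 = 2.6667, f(x_8) = 8.333333, coefficient = 2
x_9 = 2.8750, f(x_9) = 8.750000, coefficient = 2
x_10 = 3.0833, f(x_10) = 9.166667, coefficient = 2
x_11 = 3.2917, f(x_11) = 9.583333, coefficient = 2
x_12 = 3.5000, f(x_12) = 10.000000, coefficient = 1

I ≈ (0.208333/2) × 180.000000 = 18.750000
Exact value: 18.750000
Error: 0.000000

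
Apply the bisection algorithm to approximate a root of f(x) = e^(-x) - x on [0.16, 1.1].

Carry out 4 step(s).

f(x) = e^(-x) - x
Initial interval: [0.16, 1.1]

Iteration 1:
  c_1 = (0.160000 + 1.100000)/2 = 0.630000
  f(c_1) = f(0.630000) = -0.097408
  f(a) × f(c) < 0, new interval: [0.160000, 0.630000]
Iteration 2:
  c_2 = (0.160000 + 0.630000)/2 = 0.395000
  f(c_2) = f(0.395000) = 0.278680
  f(a) × f(c) ≥ 0, new interval: [0.395000, 0.630000]
Iteration 3:
  c_3 = (0.395000 + 0.630000)/2 = 0.512500
  f(c_3) = f(0.512500) = 0.086496
  f(a) × f(c) ≥ 0, new interval: [0.512500, 0.630000]
Iteration 4:
  c_4 = (0.512500 + 0.630000)/2 = 0.571250
  f(c_4) = f(0.571250) = -0.006431
  f(a) × f(c) < 0, new interval: [0.512500, 0.571250]

After 4 iteration(s), the approximation is c_4 = 0.571250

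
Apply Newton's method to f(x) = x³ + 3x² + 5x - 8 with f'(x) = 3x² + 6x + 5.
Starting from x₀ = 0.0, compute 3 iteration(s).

f(x) = x³ + 3x² + 5x - 8
f'(x) = 3x² + 6x + 5
x₀ = 0.0

Newton-Raphson formula: x_{n+1} = x_n - f(x_n)/f'(x_n)

Iteration 1:
  f(0.000000) = -8.000000
  f'(0.000000) = 5.000000
  x_1 = 0.000000 - (-8.000000)/5.000000 = 1.600000
Iteration 2:
  f(1.600000) = 11.776000
  f'(1.600000) = 22.280000
  x_2 = 1.600000 - 11.776000/22.280000 = 1.071454
Iteration 3:
  f(1.071454) = 2.031358
  f'(1.071454) = 14.872768
  x_3 = 1.071454 - 2.031358/14.872768 = 0.934872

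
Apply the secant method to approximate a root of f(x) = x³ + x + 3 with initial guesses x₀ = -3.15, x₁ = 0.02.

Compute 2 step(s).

f(x) = x³ + x + 3
x₀ = -3.15, x₁ = 0.02

Secant formula: x_{n+1} = x_n - f(x_n)(x_n - x_{n-1})/(f(x_n) - f(x_{n-1}))

Iteration 1:
  f(-3.150000) = -31.405875
  f(0.020000) = 3.020008
  x_2 = 0.020000 - 3.020008×(0.020000 - (-3.150000))/(3.020008 - (-31.405875))
       = -0.258088
Iteration 2:
  f(0.020000) = 3.020008
  f(-0.258088) = 2.724721
  x_3 = -0.258088 - 2.724721×(-0.258088 - 0.020000)/(2.724721 - 3.020008)
       = -2.824107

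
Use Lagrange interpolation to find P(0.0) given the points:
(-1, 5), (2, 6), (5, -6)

Lagrange interpolation formula:
P(x) = Σ yᵢ × Lᵢ(x)
where Lᵢ(x) = Π_{j≠i} (x - xⱼ)/(xᵢ - xⱼ)

L_0(0.0) = (0.0 - 2)/(-1 - 2) × (0.0 - 5)/(-1 - 5) = 0.555556
L_1(0.0) = (0.0 - (-1))/(2 - (-1)) × (0.0 - 5)/(2 - 5) = 0.555556
L_2(0.0) = (0.0 - (-1))/(5 - (-1)) × (0.0 - 2)/(5 - 2) = -0.111111

P(0.0) = 5×L_0(0.0) + 6×L_1(0.0) + (-6)×L_2(0.0)
P(0.0) = 6.777778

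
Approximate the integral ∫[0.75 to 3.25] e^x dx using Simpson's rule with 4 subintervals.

f(x) = e^x
a = 0.75, b = 3.25, n = 4
h = (b - a)/n = 0.625000

Simpson's rule: (h/3)[f(x₀) + 4f(x₁) + 2f(x₂) + ... + f(xₙ)]

x_0 = 0.7500, f(x_0) = 2.117000, coefficient = 1
x_1 = 1.3750, f(x_1) = 3.955077, coefficient = 4
x_2 = 2.0000, f(x_2) = 7.389056, coefficient = 2
x_3 = 2.6250, f(x_3) = 13.804574, coefficient = 4
x_4 = 3.2500, f(x_4) = 25.790340, coefficient = 1

I ≈ (0.625000/3) × 113.724056 = 23.692512
Exact value: 23.673340
Error: 0.019172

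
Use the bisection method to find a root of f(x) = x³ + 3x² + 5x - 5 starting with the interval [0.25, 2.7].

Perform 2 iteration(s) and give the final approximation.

f(x) = x³ + 3x² + 5x - 5
Initial interval: [0.25, 2.7]

Iteration 1:
  c_1 = (0.250000 + 2.700000)/2 = 1.475000
  f(c_1) = f(1.475000) = 12.110922
  f(a) × f(c) < 0, new interval: [0.250000, 1.475000]
Iteration 2:
  c_2 = (0.250000 + 1.475000)/2 = 0.862500
  f(c_2) = f(0.862500) = 2.185838
  f(a) × f(c) < 0, new interval: [0.250000, 0.862500]

After 2 iteration(s), the approximation is c_2 = 0.862500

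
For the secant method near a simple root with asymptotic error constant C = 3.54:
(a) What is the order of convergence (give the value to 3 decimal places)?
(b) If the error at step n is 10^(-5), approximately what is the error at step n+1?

(a) Secant method has superlinear convergence with order φ = (1+√5)/2 ≈ 1.618.
    This means |e_{n+1}| ≈ C|e_n|^1.618.

(b) With |e_n| = 10^(-5) and C = 3.54:
    |e_{n+1}| ≈ 3.54 × (10^(-5))^1.618 = 3.54 × 10^(-8.09)

(a) ≈ 1.618 (golden ratio); (b) |e_{n+1}| ≈ 2.876e-08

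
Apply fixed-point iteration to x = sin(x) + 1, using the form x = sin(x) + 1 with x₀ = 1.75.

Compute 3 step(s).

Equation: x = sin(x) + 1
Fixed-point form: x = sin(x) + 1
x₀ = 1.75

x_1 = g(1.750000) = 1.983986
x_2 = g(1.983986) = 1.915845
x_3 = g(1.915845) = 1.941059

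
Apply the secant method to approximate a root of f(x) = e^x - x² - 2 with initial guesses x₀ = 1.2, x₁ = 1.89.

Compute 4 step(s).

f(x) = e^x - x² - 2
x₀ = 1.2, x₁ = 1.89

Secant formula: x_{n+1} = x_n - f(x_n)(x_n - x_{n-1})/(f(x_n) - f(x_{n-1}))

Iteration 1:
  f(1.200000) = -0.119883
  f(1.890000) = 1.047269
  x_2 = 1.890000 - 1.047269×(1.890000 - 1.200000)/(1.047269 - (-0.119883))
       = 1.270873
Iteration 2:
  f(1.890000) = 1.047269
  f(1.270873) = -0.051156
  x_3 = 1.270873 - (-0.051156)×(1.270873 - 1.890000)/(-0.051156 - 1.047269)
       = 1.299707
Iteration 3:
  f(1.270873) = -0.051156
  f(1.299707) = -0.021017
  x_4 = 1.299707 - (-0.021017)×(1.299707 - 1.270873)/(-0.021017 - (-0.051156))
       = 1.319814
Iteration 4:
  f(1.299707) = -0.021017
  f(1.319814) = 0.000816
  x_5 = 1.319814 - 0.000816×(1.319814 - 1.299707)/(0.000816 - (-0.021017))
       = 1.319062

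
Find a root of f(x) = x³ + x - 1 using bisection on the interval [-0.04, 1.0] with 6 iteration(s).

f(x) = x³ + x - 1
Initial interval: [-0.04, 1.0]

Iteration 1:
  c_1 = (-0.040000 + 1.000000)/2 = 0.480000
  f(c_1) = f(0.480000) = -0.409408
  f(a) × f(c) ≥ 0, new interval: [0.480000, 1.000000]
Iteration 2:
  c_2 = (0.480000 + 1.000000)/2 = 0.740000
  f(c_2) = f(0.740000) = 0.145224
  f(a) × f(c) < 0, new interval: [0.480000, 0.740000]
Iteration 3:
  c_3 = (0.480000 + 0.740000)/2 = 0.610000
  f(c_3) = f(0.610000) = -0.163019
  f(a) × f(c) ≥ 0, new interval: [0.610000, 0.740000]
Iteration 4:
  c_4 = (0.610000 + 0.740000)/2 = 0.675000
  f(c_4) = f(0.675000) = -0.017453
  f(a) × f(c) ≥ 0, new interval: [0.675000, 0.740000]
Iteration 5:
  c_5 = (0.675000 + 0.740000)/2 = 0.707500
  f(c_5) = f(0.707500) = 0.061644
  f(a) × f(c) < 0, new interval: [0.675000, 0.707500]
Iteration 6:
  c_6 = (0.675000 + 0.707500)/2 = 0.691250
  f(c_6) = f(0.691250) = 0.021548
  f(a) × f(c) < 0, new interval: [0.675000, 0.691250]

After 6 iteration(s), the approximation is c_6 = 0.691250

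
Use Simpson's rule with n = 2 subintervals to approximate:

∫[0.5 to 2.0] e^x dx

f(x) = e^x
a = 0.5, b = 2.0, n = 2
h = (b - a)/n = 0.750000

Simpson's rule: (h/3)[f(x₀) + 4f(x₁) + 2f(x₂) + ... + f(xₙ)]

x_0 = 0.5000, f(x_0) = 1.648721, coefficient = 1
x_1 = 1.2500, f(x_1) = 3.490343, coefficient = 4
x_2 = 2.0000, f(x_2) = 7.389056, coefficient = 1

I ≈ (0.750000/3) × 22.999149 = 5.749787
Exact value: 5.740335
Error: 0.009452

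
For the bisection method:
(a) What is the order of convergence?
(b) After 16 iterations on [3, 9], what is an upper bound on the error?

(a) Bisection has linear (order 1) convergence; the error is halved each step.

(b) Error bound = (b-a)/2^n = (9 - 3)/2^{16}
    = 6/2^{16}

(a) 1 (linear); (b) error ≤ 9.16e-05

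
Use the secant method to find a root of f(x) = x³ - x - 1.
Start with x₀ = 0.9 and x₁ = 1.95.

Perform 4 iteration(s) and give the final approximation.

f(x) = x³ - x - 1
x₀ = 0.9, x₁ = 1.95

Secant formula: x_{n+1} = x_n - f(x_n)(x_n - x_{n-1})/(f(x_n) - f(x_{n-1}))

Iteration 1:
  f(0.900000) = -1.171000
  f(1.950000) = 4.464875
  x_2 = 1.950000 - 4.464875×(1.950000 - 0.900000)/(4.464875 - (-1.171000))
       = 1.118165
Iteration 2:
  f(1.950000) = 4.464875
  f(1.118165) = -0.720131
  x_3 = 1.118165 - (-0.720131)×(1.118165 - 1.950000)/(-0.720131 - 4.464875)
       = 1.233696
Iteration 3:
  f(1.118165) = -0.720131
  f(1.233696) = -0.356003
  x_4 = 1.233696 - (-0.356003)×(1.233696 - 1.118165)/(-0.356003 - (-0.720131))
       = 1.346649
Iteration 4:
  f(1.233696) = -0.356003
  f(1.346649) = 0.095451
  x_5 = 1.346649 - 0.095451×(1.346649 - 1.233696)/(0.095451 - (-0.356003))
       = 1.322768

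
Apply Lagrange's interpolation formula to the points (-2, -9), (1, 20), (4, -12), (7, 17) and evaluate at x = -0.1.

Lagrange interpolation formula:
P(x) = Σ yᵢ × Lᵢ(x)
where Lᵢ(x) = Π_{j≠i} (x - xⱼ)/(xᵢ - xⱼ)

L_0(-0.1) = (-0.1 - 1)/(-2 - 1) × (-0.1 - 4)/(-2 - 4) × (-0.1 - 7)/(-2 - 7) = 0.197660
L_1(-0.1) = (-0.1 - (-2))/(1 - (-2)) × (-0.1 - 4)/(1 - 4) × (-0.1 - 7)/(1 - 7) = 1.024241
L_2(-0.1) = (-0.1 - (-2))/(4 - (-2)) × (-0.1 - 1)/(4 - 1) × (-0.1 - 7)/(4 - 7) = -0.274796
L_3(-0.1) = (-0.1 - (-2))/(7 - (-2)) × (-0.1 - 1)/(7 - 1) × (-0.1 - 4)/(7 - 4) = 0.052895

P(-0.1) = (-9)×L_0(-0.1) + 20×L_1(-0.1) + (-12)×L_2(-0.1) + 17×L_3(-0.1)
P(-0.1) = 22.902642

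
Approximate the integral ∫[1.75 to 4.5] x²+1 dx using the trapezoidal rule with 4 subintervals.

f(x) = x²+1
a = 1.75, b = 4.5, n = 4
h = (b - a)/n = 0.687500

Trapezoidal rule: (h/2)[f(x₀) + 2f(x₁) + 2f(x₂) + ... + f(xₙ)]

x_0 = 1.7500, f(x_0) = 4.062500, coefficient = 1
x_1 = 2.4375, f(x_1) = 6.941406, coefficient = 2
x_2 = 3.1250, f(x_2) = 10.765625, coefficient = 2
x_3 = 3.8125, f(x_3) = 15.535156, coefficient = 2
x_4 = 4.5000, f(x_4) = 21.250000, coefficient = 1

I ≈ (0.687500/2) × 91.796875 = 31.555176
Exact value: 31.338542
Error: 0.216634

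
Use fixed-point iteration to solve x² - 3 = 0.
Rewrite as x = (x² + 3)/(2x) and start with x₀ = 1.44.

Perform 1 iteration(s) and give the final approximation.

Equation: x² - 3 = 0
Fixed-point form: x = (x² + 3)/(2x)
x₀ = 1.44

x_1 = g(1.440000) = 1.761667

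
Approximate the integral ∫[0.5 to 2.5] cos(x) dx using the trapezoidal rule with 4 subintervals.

f(x) = cos(x)
a = 0.5, b = 2.5, n = 4
h = (b - a)/n = 0.500000

Trapezoidal rule: (h/2)[f(x₀) + 2f(x₁) + 2f(x₂) + ... + f(xₙ)]

x_0 = 0.5000, f(x_0) = 0.877583, coefficient = 1
x_1 = 1.0000, f(x_1) = 0.540302, coefficient = 2
x_2 = 1.5000, f(x_2) = 0.070737, coefficient = 2
x_3 = 2.0000, f(x_3) = -0.416147, coefficient = 2
x_4 = 2.5000, f(x_4) = -0.801144, coefficient = 1

I ≈ (0.500000/2) × 0.466224 = 0.116556
Exact value: 0.119047
Error: 0.002491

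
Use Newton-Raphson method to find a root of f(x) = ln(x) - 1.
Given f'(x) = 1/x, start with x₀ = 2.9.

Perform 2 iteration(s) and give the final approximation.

f(x) = ln(x) - 1
f'(x) = 1/x
x₀ = 2.9

Newton-Raphson formula: x_{n+1} = x_n - f(x_n)/f'(x_n)

Iteration 1:
  f(2.900000) = 0.064711
  f'(2.900000) = 0.344828
  x_1 = 2.900000 - 0.064711/0.344828 = 2.712339
Iteration 2:
  f(2.712339) = -0.002189
  f'(2.712339) = 0.368685
  x_2 = 2.712339 - (-0.002189)/0.368685 = 2.718275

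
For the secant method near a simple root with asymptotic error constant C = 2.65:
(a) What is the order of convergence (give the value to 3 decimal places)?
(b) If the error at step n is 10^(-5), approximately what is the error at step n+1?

(a) Secant method has superlinear convergence with order φ = (1+√5)/2 ≈ 1.618.
    This means |e_{n+1}| ≈ C|e_n|^1.618.

(b) With |e_n| = 10^(-5) and C = 2.65:
    |e_{n+1}| ≈ 2.65 × (10^(-5))^1.618 = 2.65 × 10^(-8.09)

(a) ≈ 1.618 (golden ratio); (b) |e_{n+1}| ≈ 2.153e-08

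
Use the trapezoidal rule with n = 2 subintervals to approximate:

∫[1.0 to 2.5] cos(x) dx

f(x) = cos(x)
a = 1.0, b = 2.5, n = 2
h = (b - a)/n = 0.750000

Trapezoidal rule: (h/2)[f(x₀) + 2f(x₁) + 2f(x₂) + ... + f(xₙ)]

x_0 = 1.0000, f(x_0) = 0.540302, coefficient = 1
x_1 = 1.7500, f(x_1) = -0.178246, coefficient = 2
x_2 = 2.5000, f(x_2) = -0.801144, coefficient = 1

I ≈ (0.750000/2) × -0.617333 = -0.231500
Exact value: -0.242999
Error: 0.011499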